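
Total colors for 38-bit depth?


Colors = 2^bits = 2^38
= 274,877,906,944 colors


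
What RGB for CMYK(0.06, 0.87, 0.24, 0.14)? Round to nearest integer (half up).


R = 255 × (1-C) × (1-K) = 255 × 0.94 × 0.86 = 206.142 → 206
G = 255 × (1-M) × (1-K) = 255 × 0.13 × 0.86 = 28.509 → 29
B = 255 × (1-Y) × (1-K) = 255 × 0.76 × 0.86 = 166.668 → 167
= RGB(206, 29, 167)


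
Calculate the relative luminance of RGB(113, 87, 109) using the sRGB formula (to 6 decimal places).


Linearize each channel (sRGB transfer function): c = v/255; c_lin = c/12.92 if c ≤ 0.04045, else ((c+0.055)/1.055)^2.4
  R: 113/255 ≈ 0.443137 > 0.04045 → ((0.443137+0.055)/1.055)^2.4 ≈ 0.165132
  G: 87/255 ≈ 0.341176 > 0.04045 → ((0.341176+0.055)/1.055)^2.4 ≈ 0.095307
  B: 109/255 ≈ 0.427451 > 0.04045 → ((0.427451+0.055)/1.055)^2.4 ≈ 0.152926
R_lin = 0.165132, G_lin = 0.095307, B_lin = 0.152926
L = 0.2126×R + 0.7152×G + 0.0722×B
L = 0.2126×0.165132 + 0.7152×0.095307 + 0.0722×0.152926
L ≈ 0.114312


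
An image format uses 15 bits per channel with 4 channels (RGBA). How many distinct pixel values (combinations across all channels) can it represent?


Total bits = 15 bits/channel × 4 channels = 60 bits
Distinct pixel values = 2^60
= 1,152,921,504,606,846,976 pixel values


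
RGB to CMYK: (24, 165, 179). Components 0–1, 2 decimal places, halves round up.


R'=24/255≈0.0941, G'=165/255≈0.6471, B'=179/255≈0.7020
K = 1 - max(R',G',B') = 1 - 179/255 = 76/255 = 0.29803… → 0.30
(1-R'-K)/(1-K) simplifies to (max-R)/max with max = 179:
C = (179-24)/179 = 155/179 = 0.86592… → 0.87
M = (179-165)/179 = 14/179 = 0.07821… → 0.08
Y = (179-179)/179 = 0/179 = 0 → 0.00
= CMYK(0.87, 0.08, 0.00, 0.30)


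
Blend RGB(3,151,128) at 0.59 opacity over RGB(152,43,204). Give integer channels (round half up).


C = α×F + (1-α)×B, with 1-α = 0.41
R: 0.59×3 + 0.41×152 = 1.77 + 62.32 = 64.09 → 64
G: 0.59×151 + 0.41×43 = 89.09 + 17.63 = 106.72 → 107
B: 0.59×128 + 0.41×204 = 75.52 + 83.64 = 159.16 → 159
= RGB(64, 107, 159)


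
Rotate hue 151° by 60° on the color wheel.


New hue = (H + rotation) mod 360
New hue = (151 + 60) mod 360
= 211 mod 360
= 211°


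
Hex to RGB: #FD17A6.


FD → 253 (R)
17 → 23 (G)
A6 → 166 (B)
= RGB(253, 23, 166)


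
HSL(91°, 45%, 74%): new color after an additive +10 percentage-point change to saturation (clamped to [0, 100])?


Original S = 45%
Adjustment = +10 percentage points
New S = 45 + (10) = 55
Clamp to [0, 100] → 55
= HSL(91°, 55%, 74%)


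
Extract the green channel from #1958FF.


Color: #1958FF
R = 19 = 25
G = 58 = 88
B = FF = 255
Green = 88


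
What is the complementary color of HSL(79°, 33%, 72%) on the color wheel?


Complement = opposite side of color wheel = hue + 180°
H' = (79 + 180) mod 360 = 259°
S and L unchanged.
= HSL(259°, 33%, 72%)


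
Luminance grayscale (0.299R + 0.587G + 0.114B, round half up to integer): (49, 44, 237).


Gray = 0.299×R + 0.587×G + 0.114×B
Gray = 0.299×49 + 0.587×44 + 0.114×237
Gray = 14.651 + 25.828 + 27.018
Gray = 67.497 → round half up → 67
Gray = 67


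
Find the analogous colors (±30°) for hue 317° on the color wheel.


Base hue: 317°
Left analog: (317 - 30) mod 360 = 287°
Right analog: (317 + 30) mod 360 = 347°
Analogous hues = 287° and 347°


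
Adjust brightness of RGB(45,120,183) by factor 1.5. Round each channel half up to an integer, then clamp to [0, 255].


Multiply each channel by 1.5, round half up, clamp to [0, 255]
R: 45×1.5 = 67.5 → round → 68
G: 120×1.5 = 180
B: 183×1.5 = 274.5 → round → 275 → clamp → 255
= RGB(68, 180, 255)


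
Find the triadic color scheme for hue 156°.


Triadic: equally spaced at 120° intervals
H1 = 156°
H2 = (156 + 120) mod 360 = 276°
H3 = (156 + 240) mod 360 = 36°
Triadic = 156°, 276°, 36°


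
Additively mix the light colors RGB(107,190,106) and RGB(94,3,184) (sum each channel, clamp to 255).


Additive: each channel = min(255, C₁+C₂)
R: 107+94 = 201 → 201
G: 190+3 = 193 → 193
B: 106+184 = 290 → 255
= RGB(201, 193, 255)


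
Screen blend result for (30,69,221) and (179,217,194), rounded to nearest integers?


Screen: C = 255 - (255-A)×(255-B)/255, rounded to nearest integer
R: 255 - (255-30)×(255-179)/255 = 255 - 17100/255 ≈ 255 - 67.059 = 187.941 → 188
G: 255 - (255-69)×(255-217)/255 = 255 - 7068/255 ≈ 255 - 27.718 = 227.282 → 227
B: 255 - (255-221)×(255-194)/255 = 255 - 2074/255 ≈ 255 - 8.133 = 246.867 → 247
= RGB(188, 227, 247)


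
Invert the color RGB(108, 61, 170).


Invert: (255-R, 255-G, 255-B)
R: 255-108 = 147
G: 255-61 = 194
B: 255-170 = 85
= RGB(147, 194, 85)


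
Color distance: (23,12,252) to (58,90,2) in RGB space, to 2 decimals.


d = √[(R₁-R₂)² + (G₁-G₂)² + (B₁-B₂)²]
d = √[(23-58)² + (12-90)² + (252-2)²]
d = √[1225 + 6084 + 62500]
d = √69809
d ≈ 264.21


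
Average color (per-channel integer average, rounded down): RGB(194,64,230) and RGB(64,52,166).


Midpoint: each channel = ⌊(C₁+C₂)/2⌋
R: ⌊(194+64)/2⌋ = 129
G: ⌊(64+52)/2⌋ = 58
B: ⌊(230+166)/2⌋ = 198
= RGB(129, 58, 198)


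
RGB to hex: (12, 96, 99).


R = 12 → 0C (hex)
G = 96 → 60 (hex)
B = 99 → 63 (hex)
Hex = #0C6063


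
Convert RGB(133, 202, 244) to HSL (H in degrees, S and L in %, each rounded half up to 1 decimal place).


Normalize: R'=133/255≈0.5216, G'=202/255≈0.7922, B'=244/255≈0.9569
Max=244/255, Min=133/255, Δ=Max-Min=111/255
L = (Max+Min)/2 = (244+133)/510 = 377/510 = 0.73921… → L = 73.9%
L > 0.5 → S = Δ/(2-Max-Min) = 111/(510-244-133) = 111/133 = 0.83458… → S = 83.5%
(the 1/255 factors cancel in S and H, so raw channel differences can be used)
Max is B' → H = 60 × ((R-G)/Δ + 4) = 60 × ((133-202)/111 + 4)
  -69/111 + 4 = -0.6216… + 4 = 3.3783…
  H = 60 × 3.3783… = 202.702…° → H = 202.7°
= HSL(202.7°, 83.5%, 73.9%)


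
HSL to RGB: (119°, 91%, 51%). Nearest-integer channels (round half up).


H=119°, S=0.91, L=0.51
C = (1-|2L-1|)×S = (1-|0.02|)×0.91 = 0.8918
H' = H/60 = 119/60 ≈ 1.9833; X = C×(1-|H' mod 2 - 1|) ≈ 0.0149
m = L - C/2 = 0.51 - 0.4459 = 0.0641
Sector ⌊H'⌋ = 1 → (R',G',B') = (≈0.0149, 0.8918, 0.0)
RGB = ((R'+m)×255, (G'+m)×255, (B'+m)×255) = (20.13565, 243.7545, 16.3455)
Round half up → RGB(20, 244, 16)


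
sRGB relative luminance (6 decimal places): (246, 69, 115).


Linearize each channel (sRGB transfer function): c = v/255; c_lin = c/12.92 if c ≤ 0.04045, else ((c+0.055)/1.055)^2.4
  R: 246/255 ≈ 0.964706 > 0.04045 → ((0.964706+0.055)/1.055)^2.4 ≈ 0.921582
  G: 69/255 ≈ 0.270588 > 0.04045 → ((0.270588+0.055)/1.055)^2.4 ≈ 0.059511
  B: 115/255 ≈ 0.450980 > 0.04045 → ((0.450980+0.055)/1.055)^2.4 ≈ 0.171441
R_lin = 0.921582, G_lin = 0.059511, B_lin = 0.171441
L = 0.2126×R + 0.7152×G + 0.0722×B
L = 0.2126×0.921582 + 0.7152×0.059511 + 0.0722×0.171441
L ≈ 0.250869


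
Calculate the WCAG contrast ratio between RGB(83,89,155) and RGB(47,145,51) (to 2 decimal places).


Linearize each sRGB channel c=v/255: c/12.92 if c ≤ 0.04045 else ((c+0.055)/1.055)^2.4
L = 0.2126×R_lin + 0.7152×G_lin + 0.0722×B_lin
Color 1 (83,89,155):
  R=83: 83/255≈0.3255 > 0.04045 → ((0.3255+0.055)/1.055)^2.4 ≈ 0.08650
  G=89: 89/255≈0.3490 > 0.04045 → ((0.3490+0.055)/1.055)^2.4 ≈ 0.09990
  B=155: 155/255≈0.6078 > 0.04045 → ((0.6078+0.055)/1.055)^2.4 ≈ 0.32778
  L1 = 0.2126×0.08650 + 0.7152×0.09990 + 0.0722×0.32778 ≈ 0.11350
Color 2 (47,145,51):
  R=47: 47/255≈0.1843 > 0.04045 → ((0.1843+0.055)/1.055)^2.4 ≈ 0.02843
  G=145: 145/255≈0.5686 > 0.04045 → ((0.5686+0.055)/1.055)^2.4 ≈ 0.28315
  B=51: 51/255≈0.2000 > 0.04045 → ((0.2000+0.055)/1.055)^2.4 ≈ 0.03310
  L2 = 0.2126×0.02843 + 0.7152×0.28315 + 0.0722×0.03310 ≈ 0.21094
Lighter = 0.21094, Darker = 0.11350
Ratio = (L_lighter + 0.05) / (L_darker + 0.05)
Ratio = (0.21094 + 0.05) / (0.11350 + 0.05) = 0.26094 / 0.16350 ≈ 1.5959
Ratio ≈ 1.60:1


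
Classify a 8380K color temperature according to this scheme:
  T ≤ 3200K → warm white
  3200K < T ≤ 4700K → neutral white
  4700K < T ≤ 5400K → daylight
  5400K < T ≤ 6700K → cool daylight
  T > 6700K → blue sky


Temperature: 8380K
8380K > 6700K → blue sky
Classification: blue sky


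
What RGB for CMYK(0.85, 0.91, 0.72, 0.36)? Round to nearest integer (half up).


R = 255 × (1-C) × (1-K) = 255 × 0.15 × 0.64 = 24.48 → 24
G = 255 × (1-M) × (1-K) = 255 × 0.09 × 0.64 = 14.688 → 15
B = 255 × (1-Y) × (1-K) = 255 × 0.28 × 0.64 = 45.696 → 46
= RGB(24, 15, 46)


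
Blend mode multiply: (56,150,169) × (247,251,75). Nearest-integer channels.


Multiply: C = A×B/255, rounded to nearest integer
R: 56×247/255 = 13832/255 ≈ 54.243 → 54
G: 150×251/255 = 37650/255 ≈ 147.647 → 148
B: 169×75/255 = 12675/255 ≈ 49.706 → 50
= RGB(54, 148, 50)


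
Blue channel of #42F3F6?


Color: #42F3F6
R = 42 = 66
G = F3 = 243
B = F6 = 246
Blue = 246


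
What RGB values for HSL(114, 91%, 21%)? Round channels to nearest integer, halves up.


H=114°, S=0.91, L=0.21
C = (1-|2L-1|)×S = (1-|-0.58|)×0.91 = 0.3822
H' = H/60 = 114/60 ≈ 1.9000; X = C×(1-|H' mod 2 - 1|) = 0.03822
m = L - C/2 = 0.21 - 0.1911 = 0.0189
Sector ⌊H'⌋ = 1 → (R',G',B') = (0.03822, 0.3822, 0.0)
RGB = ((R'+m)×255, (G'+m)×255, (B'+m)×255) = (14.5656, 102.2805, 4.8195)
Round half up → RGB(15, 102, 5)


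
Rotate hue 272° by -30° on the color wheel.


New hue = (H + rotation) mod 360
New hue = (272 -30) mod 360
= 242 mod 360
= 242°


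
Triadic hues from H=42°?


Triadic: equally spaced at 120° intervals
H1 = 42°
H2 = (42 + 120) mod 360 = 162°
H3 = (42 + 240) mod 360 = 282°
Triadic = 42°, 162°, 282°


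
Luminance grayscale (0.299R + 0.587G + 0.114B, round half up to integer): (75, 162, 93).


Gray = 0.299×R + 0.587×G + 0.114×B
Gray = 0.299×75 + 0.587×162 + 0.114×93
Gray = 22.425 + 95.094 + 10.602
Gray = 128.121 → round half up → 128
Gray = 128


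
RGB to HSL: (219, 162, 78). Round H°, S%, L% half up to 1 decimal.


Normalize: R'=219/255≈0.8588, G'=162/255≈0.6353, B'=78/255≈0.3059
Max=219/255, Min=78/255, Δ=Max-Min=141/255
L = (Max+Min)/2 = (219+78)/510 = 297/510 = 0.58235… → L = 58.2%
L > 0.5 → S = Δ/(2-Max-Min) = 141/(510-219-78) = 141/213 = 0.66197… → S = 66.2%
(the 1/255 factors cancel in S and H, so raw channel differences can be used)
Max is R' → H = 60 × (((G-B)/Δ) mod 6) = 60 × (((162-78)/141) mod 6)
  84/141 = 0.5957…
  H = 60 × 0.5957… = 35.744…° → H = 35.7°
= HSL(35.7°, 66.2%, 58.2%)


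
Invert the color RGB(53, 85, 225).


Invert: (255-R, 255-G, 255-B)
R: 255-53 = 202
G: 255-85 = 170
B: 255-225 = 30
= RGB(202, 170, 30)


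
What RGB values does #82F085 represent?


82 → 130 (R)
F0 → 240 (G)
85 → 133 (B)
= RGB(130, 240, 133)


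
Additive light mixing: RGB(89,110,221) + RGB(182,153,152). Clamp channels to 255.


Additive: each channel = min(255, C₁+C₂)
R: 89+182 = 271 → 255
G: 110+153 = 263 → 255
B: 221+152 = 373 → 255
= RGB(255, 255, 255)


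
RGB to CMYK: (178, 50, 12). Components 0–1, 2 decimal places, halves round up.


R'=178/255≈0.6980, G'=50/255≈0.1961, B'=12/255≈0.0471
K = 1 - max(R',G',B') = 1 - 178/255 = 77/255 = 0.30196… → 0.30
(1-R'-K)/(1-K) simplifies to (max-R)/max with max = 178:
C = (178-178)/178 = 0/178 = 0 → 0.00
M = (178-50)/178 = 128/178 = 0.71910… → 0.72
Y = (178-12)/178 = 166/178 = 0.93258… → 0.93
= CMYK(0.00, 0.72, 0.93, 0.30)


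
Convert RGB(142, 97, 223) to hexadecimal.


R = 142 → 8E (hex)
G = 97 → 61 (hex)
B = 223 → DF (hex)
Hex = #8E61DF


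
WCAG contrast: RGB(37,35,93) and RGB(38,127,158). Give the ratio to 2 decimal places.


Linearize each sRGB channel c=v/255: c/12.92 if c ≤ 0.04045 else ((c+0.055)/1.055)^2.4
L = 0.2126×R_lin + 0.7152×G_lin + 0.0722×B_lin
Color 1 (37,35,93):
  R=37: 37/255≈0.1451 > 0.04045 → ((0.1451+0.055)/1.055)^2.4 ≈ 0.01850
  G=35: 35/255≈0.1373 > 0.04045 → ((0.1373+0.055)/1.055)^2.4 ≈ 0.01681
  B=93: 93/255≈0.3647 > 0.04045 → ((0.3647+0.055)/1.055)^2.4 ≈ 0.10946
  L1 = 0.2126×0.01850 + 0.7152×0.01681 + 0.0722×0.10946 ≈ 0.02386
Color 2 (38,127,158):
  R=38: 38/255≈0.1490 > 0.04045 → ((0.1490+0.055)/1.055)^2.4 ≈ 0.01938
  G=127: 127/255≈0.4980 > 0.04045 → ((0.4980+0.055)/1.055)^2.4 ≈ 0.21223
  B=158: 158/255≈0.6196 > 0.04045 → ((0.6196+0.055)/1.055)^2.4 ≈ 0.34191
  L2 = 0.2126×0.01938 + 0.7152×0.21223 + 0.0722×0.34191 ≈ 0.18059
Lighter = 0.18059, Darker = 0.02386
Ratio = (L_lighter + 0.05) / (L_darker + 0.05)
Ratio = (0.18059 + 0.05) / (0.02386 + 0.05) = 0.23059 / 0.07386 ≈ 3.1222
Ratio ≈ 3.12:1


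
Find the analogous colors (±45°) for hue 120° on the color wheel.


Base hue: 120°
Left analog: (120 - 45) mod 360 = 75°
Right analog: (120 + 45) mod 360 = 165°
Analogous hues = 75° and 165°


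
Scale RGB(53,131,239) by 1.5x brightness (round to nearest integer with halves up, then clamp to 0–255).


Multiply each channel by 1.5, round half up, clamp to [0, 255]
R: 53×1.5 = 79.5 → round → 80
G: 131×1.5 = 196.5 → round → 197
B: 239×1.5 = 358.5 → round → 359 → clamp → 255
= RGB(80, 197, 255)


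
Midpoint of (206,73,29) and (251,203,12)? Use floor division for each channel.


Midpoint: each channel = ⌊(C₁+C₂)/2⌋
R: ⌊(206+251)/2⌋ = 228
G: ⌊(73+203)/2⌋ = 138
B: ⌊(29+12)/2⌋ = 20
= RGB(228, 138, 20)


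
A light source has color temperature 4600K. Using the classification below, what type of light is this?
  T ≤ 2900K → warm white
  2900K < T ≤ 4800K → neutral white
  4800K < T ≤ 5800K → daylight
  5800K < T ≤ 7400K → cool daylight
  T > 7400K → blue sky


Temperature: 4600K
2900K < 4600K ≤ 4800K → neutral white
Classification: neutral white


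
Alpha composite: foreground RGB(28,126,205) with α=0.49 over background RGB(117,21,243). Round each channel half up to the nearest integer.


C = α×F + (1-α)×B, with 1-α = 0.51
R: 0.49×28 + 0.51×117 = 13.72 + 59.67 = 73.39 → 73
G: 0.49×126 + 0.51×21 = 61.74 + 10.71 = 72.45 → 72
B: 0.49×205 + 0.51×243 = 100.45 + 123.93 = 224.38 → 224
= RGB(73, 72, 224)


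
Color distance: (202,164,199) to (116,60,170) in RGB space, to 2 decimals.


d = √[(R₁-R₂)² + (G₁-G₂)² + (B₁-B₂)²]
d = √[(202-116)² + (164-60)² + (199-170)²]
d = √[7396 + 10816 + 841]
d = √19053
d ≈ 138.03


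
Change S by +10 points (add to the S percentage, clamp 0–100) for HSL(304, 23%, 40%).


Original S = 23%
Adjustment = +10 percentage points
New S = 23 + (10) = 33
Clamp to [0, 100] → 33
= HSL(304°, 33%, 40%)


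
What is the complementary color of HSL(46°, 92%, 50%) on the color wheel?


Complement = opposite side of color wheel = hue + 180°
H' = (46 + 180) mod 360 = 226°
S and L unchanged.
= HSL(226°, 92%, 50%)


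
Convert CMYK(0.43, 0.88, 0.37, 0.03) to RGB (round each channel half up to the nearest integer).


R = 255 × (1-C) × (1-K) = 255 × 0.57 × 0.97 = 140.9895 → 141
G = 255 × (1-M) × (1-K) = 255 × 0.12 × 0.97 = 29.682 → 30
B = 255 × (1-Y) × (1-K) = 255 × 0.63 × 0.97 = 155.8305 → 156
= RGB(141, 30, 156)


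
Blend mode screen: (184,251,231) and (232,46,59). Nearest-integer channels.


Screen: C = 255 - (255-A)×(255-B)/255, rounded to nearest integer
R: 255 - (255-184)×(255-232)/255 = 255 - 1633/255 ≈ 255 - 6.404 = 248.596 → 249
G: 255 - (255-251)×(255-46)/255 = 255 - 836/255 ≈ 255 - 3.278 = 251.722 → 252
B: 255 - (255-231)×(255-59)/255 = 255 - 4704/255 ≈ 255 - 18.447 = 236.553 → 237
= RGB(249, 252, 237)


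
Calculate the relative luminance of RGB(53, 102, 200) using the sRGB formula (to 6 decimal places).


Linearize each channel (sRGB transfer function): c = v/255; c_lin = c/12.92 if c ≤ 0.04045, else ((c+0.055)/1.055)^2.4
  R: 53/255 ≈ 0.207843 > 0.04045 → ((0.207843+0.055)/1.055)^2.4 ≈ 0.035601
  G: 102/255 ≈ 0.400000 > 0.04045 → ((0.400000+0.055)/1.055)^2.4 ≈ 0.132868
  B: 200/255 ≈ 0.784314 > 0.04045 → ((0.784314+0.055)/1.055)^2.4 ≈ 0.577580
R_lin = 0.035601, G_lin = 0.132868, B_lin = 0.577580
L = 0.2126×R + 0.7152×G + 0.0722×B
L = 0.2126×0.035601 + 0.7152×0.132868 + 0.0722×0.577580
L ≈ 0.144298


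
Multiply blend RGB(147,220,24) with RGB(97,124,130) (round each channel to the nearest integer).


Multiply: C = A×B/255, rounded to nearest integer
R: 147×97/255 = 14259/255 ≈ 55.918 → 56
G: 220×124/255 = 27280/255 ≈ 106.980 → 107
B: 24×130/255 = 3120/255 ≈ 12.235 → 12
= RGB(56, 107, 12)


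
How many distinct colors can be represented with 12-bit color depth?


Colors = 2^bits = 2^12
= 4,096 colors


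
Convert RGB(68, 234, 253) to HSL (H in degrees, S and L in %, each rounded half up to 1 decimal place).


Normalize: R'=68/255≈0.2667, G'=234/255≈0.9176, B'=253/255≈0.9922
Max=253/255, Min=68/255, Δ=Max-Min=185/255
L = (Max+Min)/2 = (253+68)/510 = 321/510 = 0.62941… → L = 62.9%
L > 0.5 → S = Δ/(2-Max-Min) = 185/(510-253-68) = 185/189 = 0.97883… → S = 97.9%
(the 1/255 factors cancel in S and H, so raw channel differences can be used)
Max is B' → H = 60 × ((R-G)/Δ + 4) = 60 × ((68-234)/185 + 4)
  -166/185 + 4 = -0.8972… + 4 = 3.1027…
  H = 60 × 3.1027… = 186.162…° → H = 186.2°
= HSL(186.2°, 97.9%, 62.9%)


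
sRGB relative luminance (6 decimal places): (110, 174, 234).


Linearize each channel (sRGB transfer function): c = v/255; c_lin = c/12.92 if c ≤ 0.04045, else ((c+0.055)/1.055)^2.4
  R: 110/255 ≈ 0.431373 > 0.04045 → ((0.431373+0.055)/1.055)^2.4 ≈ 0.155926
  G: 174/255 ≈ 0.682353 > 0.04045 → ((0.682353+0.055)/1.055)^2.4 ≈ 0.423268
  B: 234/255 ≈ 0.917647 > 0.04045 → ((0.917647+0.055)/1.055)^2.4 ≈ 0.822786
R_lin = 0.155926, G_lin = 0.423268, B_lin = 0.822786
L = 0.2126×R + 0.7152×G + 0.0722×B
L = 0.2126×0.155926 + 0.7152×0.423268 + 0.0722×0.822786
L ≈ 0.395276


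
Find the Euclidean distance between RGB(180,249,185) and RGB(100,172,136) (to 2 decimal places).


d = √[(R₁-R₂)² + (G₁-G₂)² + (B₁-B₂)²]
d = √[(180-100)² + (249-172)² + (185-136)²]
d = √[6400 + 5929 + 2401]
d = √14730
d ≈ 121.37


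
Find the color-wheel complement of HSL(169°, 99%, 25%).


Complement = opposite side of color wheel = hue + 180°
H' = (169 + 180) mod 360 = 349°
S and L unchanged.
= HSL(349°, 99%, 25%)


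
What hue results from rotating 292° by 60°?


New hue = (H + rotation) mod 360
New hue = (292 + 60) mod 360
= 352 mod 360
= 352°


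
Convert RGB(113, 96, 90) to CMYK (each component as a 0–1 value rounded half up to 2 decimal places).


R'=113/255≈0.4431, G'=96/255≈0.3765, B'=90/255≈0.3529
K = 1 - max(R',G',B') = 1 - 113/255 = 142/255 = 0.55686… → 0.56
(1-R'-K)/(1-K) simplifies to (max-R)/max with max = 113:
C = (113-113)/113 = 0/113 = 0 → 0.00
M = (113-96)/113 = 17/113 = 0.15044… → 0.15
Y = (113-90)/113 = 23/113 = 0.20353… → 0.20
= CMYK(0.00, 0.15, 0.20, 0.56)


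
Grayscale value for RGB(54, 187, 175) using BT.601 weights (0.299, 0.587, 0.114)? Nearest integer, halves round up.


Gray = 0.299×R + 0.587×G + 0.114×B
Gray = 0.299×54 + 0.587×187 + 0.114×175
Gray = 16.146 + 109.769 + 19.950
Gray = 145.865 → round half up → 146
Gray = 146


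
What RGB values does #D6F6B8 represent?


D6 → 214 (R)
F6 → 246 (G)
B8 → 184 (B)
= RGB(214, 246, 184)


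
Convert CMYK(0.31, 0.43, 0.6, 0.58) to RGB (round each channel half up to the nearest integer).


R = 255 × (1-C) × (1-K) = 255 × 0.69 × 0.42 = 73.899 → 74
G = 255 × (1-M) × (1-K) = 255 × 0.57 × 0.42 = 61.047 → 61
B = 255 × (1-Y) × (1-K) = 255 × 0.40 × 0.42 = 42.84 → 43
= RGB(74, 61, 43)


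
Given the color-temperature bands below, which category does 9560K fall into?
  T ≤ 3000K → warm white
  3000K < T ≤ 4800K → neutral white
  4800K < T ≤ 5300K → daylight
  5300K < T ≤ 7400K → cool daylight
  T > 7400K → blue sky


Temperature: 9560K
9560K > 7400K → blue sky
Classification: blue sky


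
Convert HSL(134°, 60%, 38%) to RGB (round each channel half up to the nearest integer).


H=134°, S=0.60, L=0.38
C = (1-|2L-1|)×S = (1-|-0.24|)×0.60 = 0.456
H' = H/60 = 134/60 ≈ 2.2333; X = C×(1-|H' mod 2 - 1|) = 0.1064
m = L - C/2 = 0.38 - 0.228 = 0.152
Sector ⌊H'⌋ = 2 → (R',G',B') = (0.0, 0.456, 0.1064)
RGB = ((R'+m)×255, (G'+m)×255, (B'+m)×255) = (38.76, 155.04, 65.892)
Round half up → RGB(39, 155, 66)


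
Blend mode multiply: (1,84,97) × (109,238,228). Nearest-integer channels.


Multiply: C = A×B/255, rounded to nearest integer
R: 1×109/255 = 109/255 ≈ 0.427 → 0
G: 84×238/255 = 19992/255 ≈ 78.400 → 78
B: 97×228/255 = 22116/255 ≈ 86.729 → 87
= RGB(0, 78, 87)


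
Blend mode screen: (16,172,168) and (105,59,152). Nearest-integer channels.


Screen: C = 255 - (255-A)×(255-B)/255, rounded to nearest integer
R: 255 - (255-16)×(255-105)/255 = 255 - 35850/255 ≈ 255 - 140.588 = 114.412 → 114
G: 255 - (255-172)×(255-59)/255 = 255 - 16268/255 ≈ 255 - 63.796 = 191.204 → 191
B: 255 - (255-168)×(255-152)/255 = 255 - 8961/255 ≈ 255 - 35.141 = 219.859 → 220
= RGB(114, 191, 220)


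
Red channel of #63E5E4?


Color: #63E5E4
R = 63 = 99
G = E5 = 229
B = E4 = 228
Red = 99


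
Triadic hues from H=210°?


Triadic: equally spaced at 120° intervals
H1 = 210°
H2 = (210 + 120) mod 360 = 330°
H3 = (210 + 240) mod 360 = 90°
Triadic = 210°, 330°, 90°


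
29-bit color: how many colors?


Colors = 2^bits = 2^29
= 536,870,912 colors


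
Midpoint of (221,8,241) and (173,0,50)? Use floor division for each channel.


Midpoint: each channel = ⌊(C₁+C₂)/2⌋
R: ⌊(221+173)/2⌋ = 197
G: ⌊(8+0)/2⌋ = 4
B: ⌊(241+50)/2⌋ = 145
= RGB(197, 4, 145)


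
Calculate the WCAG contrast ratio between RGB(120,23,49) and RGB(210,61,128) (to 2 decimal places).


Linearize each sRGB channel c=v/255: c/12.92 if c ≤ 0.04045 else ((c+0.055)/1.055)^2.4
L = 0.2126×R_lin + 0.7152×G_lin + 0.0722×B_lin
Color 1 (120,23,49):
  R=120: 120/255≈0.4706 > 0.04045 → ((0.4706+0.055)/1.055)^2.4 ≈ 0.18782
  G=23: 23/255≈0.0902 > 0.04045 → ((0.0902+0.055)/1.055)^2.4 ≈ 0.00857
  B=49: 49/255≈0.1922 > 0.04045 → ((0.1922+0.055)/1.055)^2.4 ≈ 0.03071
  L1 = 0.2126×0.18782 + 0.7152×0.00857 + 0.0722×0.03071 ≈ 0.04828
Color 2 (210,61,128):
  R=210: 210/255≈0.8235 > 0.04045 → ((0.8235+0.055)/1.055)^2.4 ≈ 0.64448
  G=61: 61/255≈0.2392 > 0.04045 → ((0.2392+0.055)/1.055)^2.4 ≈ 0.04667
  B=128: 128/255≈0.5020 > 0.04045 → ((0.5020+0.055)/1.055)^2.4 ≈ 0.21586
  L2 = 0.2126×0.64448 + 0.7152×0.04667 + 0.0722×0.21586 ≈ 0.18598
Lighter = 0.18598, Darker = 0.04828
Ratio = (L_lighter + 0.05) / (L_darker + 0.05)
Ratio = (0.18598 + 0.05) / (0.04828 + 0.05) = 0.23598 / 0.09828 ≈ 2.4012
Ratio ≈ 2.40:1


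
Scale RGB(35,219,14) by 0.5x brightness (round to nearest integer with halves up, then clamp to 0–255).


Multiply each channel by 0.5, round half up, clamp to [0, 255]
R: 35×0.5 = 17.5 → round → 18
G: 219×0.5 = 109.5 → round → 110
B: 14×0.5 = 7
= RGB(18, 110, 7)


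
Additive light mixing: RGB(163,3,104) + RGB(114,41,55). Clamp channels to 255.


Additive: each channel = min(255, C₁+C₂)
R: 163+114 = 277 → 255
G: 3+41 = 44 → 44
B: 104+55 = 159 → 159
= RGB(255, 44, 159)


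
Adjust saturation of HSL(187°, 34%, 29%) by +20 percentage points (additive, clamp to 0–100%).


Original S = 34%
Adjustment = +20 percentage points
New S = 34 + (20) = 54
Clamp to [0, 100] → 54
= HSL(187°, 54%, 29%)


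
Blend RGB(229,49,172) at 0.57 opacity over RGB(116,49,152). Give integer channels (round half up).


C = α×F + (1-α)×B, with 1-α = 0.43
R: 0.57×229 + 0.43×116 = 130.53 + 49.88 = 180.41 → 180
G: 0.57×49 + 0.43×49 = 27.93 + 21.07 = 49.00 → 49
B: 0.57×172 + 0.43×152 = 98.04 + 65.36 = 163.40 → 163
= RGB(180, 49, 163)


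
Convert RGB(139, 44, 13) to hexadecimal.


R = 139 → 8B (hex)
G = 44 → 2C (hex)
B = 13 → 0D (hex)
Hex = #8B2C0D


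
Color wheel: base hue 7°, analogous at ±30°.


Base hue: 7°
Left analog: (7 - 30) mod 360 = 337°
Right analog: (7 + 30) mod 360 = 37°
Analogous hues = 337° and 37°


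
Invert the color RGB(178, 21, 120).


Invert: (255-R, 255-G, 255-B)
R: 255-178 = 77
G: 255-21 = 234
B: 255-120 = 135
= RGB(77, 234, 135)


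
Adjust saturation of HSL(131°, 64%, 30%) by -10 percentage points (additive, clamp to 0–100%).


Original S = 64%
Adjustment = -10 percentage points
New S = 64 + (-10) = 54
Clamp to [0, 100] → 54
= HSL(131°, 54%, 30%)


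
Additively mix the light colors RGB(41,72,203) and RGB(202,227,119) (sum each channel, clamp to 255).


Additive: each channel = min(255, C₁+C₂)
R: 41+202 = 243 → 243
G: 72+227 = 299 → 255
B: 203+119 = 322 → 255
= RGB(243, 255, 255)


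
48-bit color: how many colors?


Colors = 2^bits = 2^48
= 281,474,976,710,656 colors


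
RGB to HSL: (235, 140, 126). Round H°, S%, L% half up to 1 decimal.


Normalize: R'=235/255≈0.9216, G'=140/255≈0.5490, B'=126/255≈0.4941
Max=235/255, Min=126/255, Δ=Max-Min=109/255
L = (Max+Min)/2 = (235+126)/510 = 361/510 = 0.70784… → L = 70.8%
L > 0.5 → S = Δ/(2-Max-Min) = 109/(510-235-126) = 109/149 = 0.73154… → S = 73.2%
(the 1/255 factors cancel in S and H, so raw channel differences can be used)
Max is R' → H = 60 × (((G-B)/Δ) mod 6) = 60 × (((140-126)/109) mod 6)
  14/109 = 0.1284…
  H = 60 × 0.1284… = 7.706…° → H = 7.7°
= HSL(7.7°, 73.2%, 70.8%)


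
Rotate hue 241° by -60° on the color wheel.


New hue = (H + rotation) mod 360
New hue = (241 -60) mod 360
= 181 mod 360
= 181°


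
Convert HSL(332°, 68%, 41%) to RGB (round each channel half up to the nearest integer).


H=332°, S=0.68, L=0.41
C = (1-|2L-1|)×S = (1-|-0.18|)×0.68 = 0.5576
H' = H/60 = 332/60 ≈ 5.5333; X = C×(1-|H' mod 2 - 1|) ≈ 0.2602
m = L - C/2 = 0.41 - 0.2788 = 0.1312
Sector ⌊H'⌋ = 5 → (R',G',B') = (0.5576, 0.0, ≈0.2602)
RGB = ((R'+m)×255, (G'+m)×255, (B'+m)×255) = (175.644, 33.456, 99.8104)
Round half up → RGB(176, 33, 100)


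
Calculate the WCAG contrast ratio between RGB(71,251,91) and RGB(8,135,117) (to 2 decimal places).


Linearize each sRGB channel c=v/255: c/12.92 if c ≤ 0.04045 else ((c+0.055)/1.055)^2.4
L = 0.2126×R_lin + 0.7152×G_lin + 0.0722×B_lin
Color 1 (71,251,91):
  R=71: 71/255≈0.2784 > 0.04045 → ((0.2784+0.055)/1.055)^2.4 ≈ 0.06301
  G=251: 251/255≈0.9843 > 0.04045 → ((0.9843+0.055)/1.055)^2.4 ≈ 0.96469
  B=91: 91/255≈0.3569 > 0.04045 → ((0.3569+0.055)/1.055)^2.4 ≈ 0.10462
  L1 = 0.2126×0.06301 + 0.7152×0.96469 + 0.0722×0.10462 ≈ 0.71089
Color 2 (8,135,117):
  R=8: 8/255≈0.0314 ≤ 0.04045 → 0.0314/12.92 ≈ 0.00243
  G=135: 135/255≈0.5294 > 0.04045 → ((0.5294+0.055)/1.055)^2.4 ≈ 0.24228
  B=117: 117/255≈0.4588 > 0.04045 → ((0.4588+0.055)/1.055)^2.4 ≈ 0.17789
  L2 = 0.2126×0.00243 + 0.7152×0.24228 + 0.0722×0.17789 ≈ 0.18664
Lighter = 0.71089, Darker = 0.18664
Ratio = (L_lighter + 0.05) / (L_darker + 0.05)
Ratio = (0.71089 + 0.05) / (0.18664 + 0.05) = 0.76089 / 0.23664 ≈ 3.2154
Ratio ≈ 3.22:1


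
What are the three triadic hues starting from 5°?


Triadic: equally spaced at 120° intervals
H1 = 5°
H2 = (5 + 120) mod 360 = 125°
H3 = (5 + 240) mod 360 = 245°
Triadic = 5°, 125°, 245°


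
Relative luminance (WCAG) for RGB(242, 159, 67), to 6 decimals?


Linearize each channel (sRGB transfer function): c = v/255; c_lin = c/12.92 if c ≤ 0.04045, else ((c+0.055)/1.055)^2.4
  R: 242/255 ≈ 0.949020 > 0.04045 → ((0.949020+0.055)/1.055)^2.4 ≈ 0.887923
  G: 159/255 ≈ 0.623529 > 0.04045 → ((0.623529+0.055)/1.055)^2.4 ≈ 0.346704
  B: 67/255 ≈ 0.262745 > 0.04045 → ((0.262745+0.055)/1.055)^2.4 ≈ 0.056128
R_lin = 0.887923, G_lin = 0.346704, B_lin = 0.056128
L = 0.2126×R + 0.7152×G + 0.0722×B
L = 0.2126×0.887923 + 0.7152×0.346704 + 0.0722×0.056128
L ≈ 0.440788


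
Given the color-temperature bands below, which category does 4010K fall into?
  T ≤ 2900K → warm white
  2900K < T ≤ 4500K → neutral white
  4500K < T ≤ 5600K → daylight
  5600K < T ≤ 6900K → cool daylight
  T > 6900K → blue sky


Temperature: 4010K
2900K < 4010K ≤ 4500K → neutral white
Classification: neutral white


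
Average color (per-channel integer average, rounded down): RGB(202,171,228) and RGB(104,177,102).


Midpoint: each channel = ⌊(C₁+C₂)/2⌋
R: ⌊(202+104)/2⌋ = 153
G: ⌊(171+177)/2⌋ = 174
B: ⌊(228+102)/2⌋ = 165
= RGB(153, 174, 165)


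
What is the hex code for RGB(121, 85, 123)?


R = 121 → 79 (hex)
G = 85 → 55 (hex)
B = 123 → 7B (hex)
Hex = #79557B


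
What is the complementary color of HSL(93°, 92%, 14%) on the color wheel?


Complement = opposite side of color wheel = hue + 180°
H' = (93 + 180) mod 360 = 273°
S and L unchanged.
= HSL(273°, 92%, 14%)


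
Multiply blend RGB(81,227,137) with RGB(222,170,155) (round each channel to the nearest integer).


Multiply: C = A×B/255, rounded to nearest integer
R: 81×222/255 = 17982/255 ≈ 70.518 → 71
G: 227×170/255 = 38590/255 ≈ 151.333 → 151
B: 137×155/255 = 21235/255 ≈ 83.275 → 83
= RGB(71, 151, 83)


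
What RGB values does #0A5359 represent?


0A → 10 (R)
53 → 83 (G)
59 → 89 (B)
= RGB(10, 83, 89)


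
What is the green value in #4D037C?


Color: #4D037C
R = 4D = 77
G = 03 = 3
B = 7C = 124
Green = 3


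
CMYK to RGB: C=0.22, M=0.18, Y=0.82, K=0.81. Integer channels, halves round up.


R = 255 × (1-C) × (1-K) = 255 × 0.78 × 0.19 = 37.791 → 38
G = 255 × (1-M) × (1-K) = 255 × 0.82 × 0.19 = 39.729 → 40
B = 255 × (1-Y) × (1-K) = 255 × 0.18 × 0.19 = 8.721 → 9
= RGB(38, 40, 9)


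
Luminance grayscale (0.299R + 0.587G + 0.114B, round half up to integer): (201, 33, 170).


Gray = 0.299×R + 0.587×G + 0.114×B
Gray = 0.299×201 + 0.587×33 + 0.114×170
Gray = 60.099 + 19.371 + 19.380
Gray = 98.850 → round half up → 99
Gray = 99


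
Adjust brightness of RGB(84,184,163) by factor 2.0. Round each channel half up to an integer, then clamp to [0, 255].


Multiply each channel by 2.0, round half up, clamp to [0, 255]
R: 84×2.0 = 168
G: 184×2.0 = 368 → clamp → 255
B: 163×2.0 = 326 → clamp → 255
= RGB(168, 255, 255)


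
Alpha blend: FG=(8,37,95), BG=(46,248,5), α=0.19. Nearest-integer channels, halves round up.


C = α×F + (1-α)×B, with 1-α = 0.81
R: 0.19×8 + 0.81×46 = 1.52 + 37.26 = 38.78 → 39
G: 0.19×37 + 0.81×248 = 7.03 + 200.88 = 207.91 → 208
B: 0.19×95 + 0.81×5 = 18.05 + 4.05 = 22.10 → 22
= RGB(39, 208, 22)


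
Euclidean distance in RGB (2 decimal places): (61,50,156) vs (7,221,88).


d = √[(R₁-R₂)² + (G₁-G₂)² + (B₁-B₂)²]
d = √[(61-7)² + (50-221)² + (156-88)²]
d = √[2916 + 29241 + 4624]
d = √36781
d ≈ 191.78


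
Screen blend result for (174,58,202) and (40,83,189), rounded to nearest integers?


Screen: C = 255 - (255-A)×(255-B)/255, rounded to nearest integer
R: 255 - (255-174)×(255-40)/255 = 255 - 17415/255 ≈ 255 - 68.294 = 186.706 → 187
G: 255 - (255-58)×(255-83)/255 = 255 - 33884/255 ≈ 255 - 132.878 = 122.122 → 122
B: 255 - (255-202)×(255-189)/255 = 255 - 3498/255 ≈ 255 - 13.718 = 241.282 → 241
= RGB(187, 122, 241)


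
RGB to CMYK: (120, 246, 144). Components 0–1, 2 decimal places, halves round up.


R'=120/255≈0.4706, G'=246/255≈0.9647, B'=144/255≈0.5647
K = 1 - max(R',G',B') = 1 - 246/255 = 9/255 = 0.03529… → 0.04
(1-R'-K)/(1-K) simplifies to (max-R)/max with max = 246:
C = (246-120)/246 = 126/246 = 0.51219… → 0.51
M = (246-246)/246 = 0/246 = 0 → 0.00
Y = (246-144)/246 = 102/246 = 0.41463… → 0.41
= CMYK(0.51, 0.00, 0.41, 0.04)


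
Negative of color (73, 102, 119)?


Invert: (255-R, 255-G, 255-B)
R: 255-73 = 182
G: 255-102 = 153
B: 255-119 = 136
= RGB(182, 153, 136)


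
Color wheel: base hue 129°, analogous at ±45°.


Base hue: 129°
Left analog: (129 - 45) mod 360 = 84°
Right analog: (129 + 45) mod 360 = 174°
Analogous hues = 84° and 174°


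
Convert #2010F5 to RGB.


20 → 32 (R)
10 → 16 (G)
F5 → 245 (B)
= RGB(32, 16, 245)


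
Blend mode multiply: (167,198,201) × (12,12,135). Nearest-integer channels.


Multiply: C = A×B/255, rounded to nearest integer
R: 167×12/255 = 2004/255 ≈ 7.859 → 8
G: 198×12/255 = 2376/255 ≈ 9.318 → 9
B: 201×135/255 = 27135/255 ≈ 106.412 → 106
= RGB(8, 9, 106)


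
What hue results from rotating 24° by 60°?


New hue = (H + rotation) mod 360
New hue = (24 + 60) mod 360
= 84 mod 360
= 84°


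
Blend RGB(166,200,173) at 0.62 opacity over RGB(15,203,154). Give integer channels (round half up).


C = α×F + (1-α)×B, with 1-α = 0.38
R: 0.62×166 + 0.38×15 = 102.92 + 5.70 = 108.62 → 109
G: 0.62×200 + 0.38×203 = 124.00 + 77.14 = 201.14 → 201
B: 0.62×173 + 0.38×154 = 107.26 + 58.52 = 165.78 → 166
= RGB(109, 201, 166)


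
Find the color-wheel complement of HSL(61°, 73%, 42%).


Complement = opposite side of color wheel = hue + 180°
H' = (61 + 180) mod 360 = 241°
S and L unchanged.
= HSL(241°, 73%, 42%)


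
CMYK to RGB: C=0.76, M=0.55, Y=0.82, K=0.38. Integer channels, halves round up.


R = 255 × (1-C) × (1-K) = 255 × 0.24 × 0.62 = 37.944 → 38
G = 255 × (1-M) × (1-K) = 255 × 0.45 × 0.62 = 71.145 → 71
B = 255 × (1-Y) × (1-K) = 255 × 0.18 × 0.62 = 28.458 → 28
= RGB(38, 71, 28)


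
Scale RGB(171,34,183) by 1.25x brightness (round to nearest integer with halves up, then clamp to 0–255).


Multiply each channel by 1.25, round half up, clamp to [0, 255]
R: 171×1.25 = 213.75 → round → 214
G: 34×1.25 = 42.5 → round → 43
B: 183×1.25 = 228.75 → round → 229
= RGB(214, 43, 229)


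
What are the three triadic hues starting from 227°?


Triadic: equally spaced at 120° intervals
H1 = 227°
H2 = (227 + 120) mod 360 = 347°
H3 = (227 + 240) mod 360 = 107°
Triadic = 227°, 347°, 107°


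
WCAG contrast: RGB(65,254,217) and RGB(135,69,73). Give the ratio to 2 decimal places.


Linearize each sRGB channel c=v/255: c/12.92 if c ≤ 0.04045 else ((c+0.055)/1.055)^2.4
L = 0.2126×R_lin + 0.7152×G_lin + 0.0722×B_lin
Color 1 (65,254,217):
  R=65: 65/255≈0.2549 > 0.04045 → ((0.2549+0.055)/1.055)^2.4 ≈ 0.05286
  G=254: 254/255≈0.9961 > 0.04045 → ((0.9961+0.055)/1.055)^2.4 ≈ 0.99110
  B=217: 217/255≈0.8510 > 0.04045 → ((0.8510+0.055)/1.055)^2.4 ≈ 0.69387
  L1 = 0.2126×0.05286 + 0.7152×0.99110 + 0.0722×0.69387 ≈ 0.77017
Color 2 (135,69,73):
  R=135: 135/255≈0.5294 > 0.04045 → ((0.5294+0.055)/1.055)^2.4 ≈ 0.24228
  G=69: 69/255≈0.2706 > 0.04045 → ((0.2706+0.055)/1.055)^2.4 ≈ 0.05951
  B=73: 73/255≈0.2863 > 0.04045 → ((0.2863+0.055)/1.055)^2.4 ≈ 0.06663
  L2 = 0.2126×0.24228 + 0.7152×0.05951 + 0.0722×0.06663 ≈ 0.09888
Lighter = 0.77017, Darker = 0.09888
Ratio = (L_lighter + 0.05) / (L_darker + 0.05)
Ratio = (0.77017 + 0.05) / (0.09888 + 0.05) = 0.82017 / 0.14888 ≈ 5.5089
Ratio ≈ 5.51:1


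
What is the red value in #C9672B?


Color: #C9672B
R = C9 = 201
G = 67 = 103
B = 2B = 43
Red = 201


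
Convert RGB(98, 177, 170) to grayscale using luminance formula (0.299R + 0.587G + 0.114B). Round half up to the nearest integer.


Gray = 0.299×R + 0.587×G + 0.114×B
Gray = 0.299×98 + 0.587×177 + 0.114×170
Gray = 29.302 + 103.899 + 19.380
Gray = 152.581 → round half up → 153
Gray = 153


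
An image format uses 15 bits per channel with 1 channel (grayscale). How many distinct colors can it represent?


Total bits = 15 bits/channel × 1 channels = 15 bits
Distinct colors = 2^15
= 32,768 colors


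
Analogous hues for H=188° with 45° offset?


Base hue: 188°
Left analog: (188 - 45) mod 360 = 143°
Right analog: (188 + 45) mod 360 = 233°
Analogous hues = 143° and 233°


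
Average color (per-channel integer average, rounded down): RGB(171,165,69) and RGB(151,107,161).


Midpoint: each channel = ⌊(C₁+C₂)/2⌋
R: ⌊(171+151)/2⌋ = 161
G: ⌊(165+107)/2⌋ = 136
B: ⌊(69+161)/2⌋ = 115
= RGB(161, 136, 115)


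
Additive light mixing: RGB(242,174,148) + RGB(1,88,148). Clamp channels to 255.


Additive: each channel = min(255, C₁+C₂)
R: 242+1 = 243 → 243
G: 174+88 = 262 → 255
B: 148+148 = 296 → 255
= RGB(243, 255, 255)


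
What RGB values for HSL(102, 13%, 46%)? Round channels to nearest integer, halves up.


H=102°, S=0.13, L=0.46
C = (1-|2L-1|)×S = (1-|-0.08|)×0.13 = 0.1196
H' = H/60 = 102/60 ≈ 1.7000; X = C×(1-|H' mod 2 - 1|) = 0.03588
m = L - C/2 = 0.46 - 0.0598 = 0.4002
Sector ⌊H'⌋ = 1 → (R',G',B') = (0.03588, 0.1196, 0.0)
RGB = ((R'+m)×255, (G'+m)×255, (B'+m)×255) = (111.2004, 132.549, 102.051)
Round half up → RGB(111, 133, 102)


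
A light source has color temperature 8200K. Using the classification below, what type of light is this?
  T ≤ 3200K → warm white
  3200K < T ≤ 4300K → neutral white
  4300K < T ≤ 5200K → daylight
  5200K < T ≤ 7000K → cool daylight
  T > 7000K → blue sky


Temperature: 8200K
8200K > 7000K → blue sky
Classification: blue sky


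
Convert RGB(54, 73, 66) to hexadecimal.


R = 54 → 36 (hex)
G = 73 → 49 (hex)
B = 66 → 42 (hex)
Hex = #364942


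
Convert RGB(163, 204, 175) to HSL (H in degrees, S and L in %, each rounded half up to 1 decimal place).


Normalize: R'=163/255≈0.6392, G'=204/255≈0.8000, B'=175/255≈0.6863
Max=204/255, Min=163/255, Δ=Max-Min=41/255
L = (Max+Min)/2 = (204+163)/510 = 367/510 = 0.71960… → L = 72.0%
L > 0.5 → S = Δ/(2-Max-Min) = 41/(510-204-163) = 41/143 = 0.28671… → S = 28.7%
(the 1/255 factors cancel in S and H, so raw channel differences can be used)
Max is G' → H = 60 × ((B-R)/Δ + 2) = 60 × ((175-163)/41 + 2)
  12/41 + 2 = 0.2926… + 2 = 2.2926…
  H = 60 × 2.2926… = 137.560…° → H = 137.6°
= HSL(137.6°, 28.7%, 72.0%)


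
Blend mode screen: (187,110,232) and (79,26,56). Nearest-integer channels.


Screen: C = 255 - (255-A)×(255-B)/255, rounded to nearest integer
R: 255 - (255-187)×(255-79)/255 = 255 - 11968/255 ≈ 255 - 46.933 = 208.067 → 208
G: 255 - (255-110)×(255-26)/255 = 255 - 33205/255 ≈ 255 - 130.216 = 124.784 → 125
B: 255 - (255-232)×(255-56)/255 = 255 - 4577/255 ≈ 255 - 17.949 = 237.051 → 237
= RGB(208, 125, 237)


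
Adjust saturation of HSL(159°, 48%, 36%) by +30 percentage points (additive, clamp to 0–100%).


Original S = 48%
Adjustment = +30 percentage points
New S = 48 + (30) = 78
Clamp to [0, 100] → 78
= HSL(159°, 78%, 36%)


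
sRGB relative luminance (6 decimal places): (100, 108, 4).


Linearize each channel (sRGB transfer function): c = v/255; c_lin = c/12.92 if c ≤ 0.04045, else ((c+0.055)/1.055)^2.4
  R: 100/255 ≈ 0.392157 > 0.04045 → ((0.392157+0.055)/1.055)^2.4 ≈ 0.127438
  G: 108/255 ≈ 0.423529 > 0.04045 → ((0.423529+0.055)/1.055)^2.4 ≈ 0.149960
  B: 4/255 ≈ 0.015686 ≤ 0.04045 → 0.015686/12.92 ≈ 0.001214
R_lin = 0.127438, G_lin = 0.149960, B_lin = 0.001214
L = 0.2126×R + 0.7152×G + 0.0722×B
L = 0.2126×0.127438 + 0.7152×0.149960 + 0.0722×0.001214
L ≈ 0.134432


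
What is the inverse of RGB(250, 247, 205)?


Invert: (255-R, 255-G, 255-B)
R: 255-250 = 5
G: 255-247 = 8
B: 255-205 = 50
= RGB(5, 8, 50)


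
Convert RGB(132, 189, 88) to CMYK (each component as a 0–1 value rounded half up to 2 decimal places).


R'=132/255≈0.5176, G'=189/255≈0.7412, B'=88/255≈0.3451
K = 1 - max(R',G',B') = 1 - 189/255 = 66/255 = 0.25882… → 0.26
(1-R'-K)/(1-K) simplifies to (max-R)/max with max = 189:
C = (189-132)/189 = 57/189 = 0.30158… → 0.30
M = (189-189)/189 = 0/189 = 0 → 0.00
Y = (189-88)/189 = 101/189 = 0.53439… → 0.53
= CMYK(0.30, 0.00, 0.53, 0.26)
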